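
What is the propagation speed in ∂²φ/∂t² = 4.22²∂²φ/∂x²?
Speed = 4.22. Information travels along characteristics x = x₀ ± 4.22t.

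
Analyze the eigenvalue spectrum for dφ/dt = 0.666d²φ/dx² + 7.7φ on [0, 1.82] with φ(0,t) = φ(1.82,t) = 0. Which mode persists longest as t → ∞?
Eigenvalues: λₙ = 0.666n²π²/1.82² - 7.7.
First three modes:
  n=1: λ₁ = 0.666π²/1.82² - 7.7 ≈ -5.716
  n=2: λ₂ = 2.664π²/1.82² - 7.7 ≈ 0.238
  n=3: λ₃ = 5.994π²/1.82² - 7.7 ≈ 10.16
Since 0.666π²/1.82² ≈ 1.984 < 7.7, λ₁ < 0.
The n=1 mode grows fastest (−λₙ is largest for n=1) → dominates.
Asymptotic: φ ~ c₁ sin(πx/1.82) e^{5.716t} (exponential growth at rate −λ₁ ≈ 5.716).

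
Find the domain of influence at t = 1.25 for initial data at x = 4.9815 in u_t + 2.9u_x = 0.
At x = 8.6065. The characteristic carries data from (4.9815, 0) to (8.6065, 1.25).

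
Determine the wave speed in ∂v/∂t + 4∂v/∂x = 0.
Speed = 4. Information travels along x - 4t = const (rightward).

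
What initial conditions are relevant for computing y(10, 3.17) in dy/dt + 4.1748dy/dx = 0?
A single point: x = -3.234116. The characteristic through (10, 3.17) is x - 4.1748t = const, so x = 10 - 4.1748·3.17 = -3.234116.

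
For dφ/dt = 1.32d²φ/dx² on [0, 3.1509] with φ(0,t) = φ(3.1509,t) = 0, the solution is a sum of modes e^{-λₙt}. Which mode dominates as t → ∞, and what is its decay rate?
Eigenvalues: λₙ = 1.32n²π²/3.1509².
First three modes:
  n=1: λ₁ = 1.32π²/3.1509² ≈ 1.312
  n=2: λ₂ = 5.28π²/3.1509² ≈ 5.249 (4× faster decay)
  n=3: λ₃ = 11.88π²/3.1509² ≈ 11.81 (9× faster decay)
As t → ∞, higher modes decay exponentially faster. The n=1 mode dominates: φ ~ c₁ sin(πx/3.1509) e^{-λ₁t}.
Decay rate: λ₁ = 1.32π²/3.1509² ≈ 1.312.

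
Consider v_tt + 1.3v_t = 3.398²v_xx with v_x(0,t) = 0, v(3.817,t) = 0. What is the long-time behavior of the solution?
As t → ∞, v → 0. Damping (γ=1.3) dissipates energy; oscillations decay exponentially.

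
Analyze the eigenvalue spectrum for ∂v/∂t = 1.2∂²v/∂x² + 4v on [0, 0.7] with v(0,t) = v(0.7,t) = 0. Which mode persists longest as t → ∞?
Eigenvalues: λₙ = 1.2n²π²/0.7² - 4.
First three modes:
  n=1: λ₁ = 1.2π²/0.7² - 4 ≈ 20.17
  n=2: λ₂ = 4.8π²/0.7² - 4 ≈ 92.682
  n=3: λ₃ = 10.8π²/0.7² - 4 ≈ 213.534
Since 1.2π²/0.7² ≈ 24.17 > 4, all λₙ > 0.
The n=1 mode decays slowest → dominates as t → ∞.
Asymptotic: v ~ c₁ sin(πx/0.7) e^{-λ₁t} with decay rate λ₁ ≈ 20.17.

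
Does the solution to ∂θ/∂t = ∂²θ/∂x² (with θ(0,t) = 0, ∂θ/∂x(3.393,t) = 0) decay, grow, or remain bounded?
θ → 0. Heat escapes through the Dirichlet boundary.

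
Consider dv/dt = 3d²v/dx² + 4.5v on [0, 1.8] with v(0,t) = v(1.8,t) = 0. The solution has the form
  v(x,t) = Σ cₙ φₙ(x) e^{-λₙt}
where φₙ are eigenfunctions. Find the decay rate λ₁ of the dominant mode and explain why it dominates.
Eigenvalues: λₙ = 3n²π²/1.8² - 4.5.
First three modes:
  n=1: λ₁ = 3π²/1.8² - 4.5 ≈ 4.639
  n=2: λ₂ = 12π²/1.8² - 4.5 ≈ 32.054
  n=3: λ₃ = 27π²/1.8² - 4.5 ≈ 77.747
Since 3π²/1.8² ≈ 9.139 > 4.5, all λₙ > 0.
The n=1 mode decays slowest → dominates as t → ∞.
Asymptotic: v ~ c₁ sin(πx/1.8) e^{-λ₁t} with decay rate λ₁ ≈ 4.639.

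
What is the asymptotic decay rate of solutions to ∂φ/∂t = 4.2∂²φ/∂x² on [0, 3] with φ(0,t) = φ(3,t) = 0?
Eigenvalues: λₙ = 4.2n²π²/3².
First three modes:
  n=1: λ₁ = 4.2π²/3² ≈ 4.606
  n=2: λ₂ = 16.8π²/3² ≈ 18.423 (4× faster decay)
  n=3: λ₃ = 37.8π²/3² ≈ 41.452 (9× faster decay)
As t → ∞, higher modes decay exponentially faster. The n=1 mode dominates: φ ~ c₁ sin(πx/3) e^{-λ₁t}.
Decay rate: λ₁ = 4.2π²/3² ≈ 4.606.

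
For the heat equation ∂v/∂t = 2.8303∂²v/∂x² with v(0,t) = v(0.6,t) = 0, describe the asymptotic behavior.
v → 0. Heat diffuses out through both boundaries.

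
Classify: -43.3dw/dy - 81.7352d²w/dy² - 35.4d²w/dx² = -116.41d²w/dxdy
Rewriting in standard form: -35.4d²w/dx² + 116.41d²w/dxdy - 81.7352d²w/dy² - 43.3dw/dy = 0. Hyperbolic (discriminant = 1977.58378).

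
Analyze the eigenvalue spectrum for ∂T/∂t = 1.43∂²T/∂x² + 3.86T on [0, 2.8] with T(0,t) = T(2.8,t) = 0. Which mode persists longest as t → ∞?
Eigenvalues: λₙ = 1.43n²π²/2.8² - 3.86.
First three modes:
  n=1: λ₁ = 1.43π²/2.8² - 3.86 ≈ -2.06
  n=2: λ₂ = 5.72π²/2.8² - 3.86 ≈ 3.341
  n=3: λ₃ = 12.87π²/2.8² - 3.86 ≈ 12.342
Since 1.43π²/2.8² ≈ 1.8 < 3.86, λ₁ < 0.
The n=1 mode grows fastest (−λₙ is largest for n=1) → dominates.
Asymptotic: T ~ c₁ sin(πx/2.8) e^{2.06t} (exponential growth at rate −λ₁ ≈ 2.06).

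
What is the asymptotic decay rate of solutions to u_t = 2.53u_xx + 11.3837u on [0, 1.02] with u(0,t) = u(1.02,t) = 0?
Eigenvalues: λₙ = 2.53n²π²/1.02² - 11.3837.
First three modes:
  n=1: λ₁ = 2.53π²/1.02² - 11.3837 ≈ 12.617
  n=2: λ₂ = 10.12π²/1.02² - 11.3837 ≈ 84.618
  n=3: λ₃ = 22.77π²/1.02² - 11.3837 ≈ 204.621
Since 2.53π²/1.02² ≈ 24 > 11.3837, all λₙ > 0.
The n=1 mode decays slowest → dominates as t → ∞.
Asymptotic: u ~ c₁ sin(πx/1.02) e^{-λ₁t} with decay rate λ₁ ≈ 12.617.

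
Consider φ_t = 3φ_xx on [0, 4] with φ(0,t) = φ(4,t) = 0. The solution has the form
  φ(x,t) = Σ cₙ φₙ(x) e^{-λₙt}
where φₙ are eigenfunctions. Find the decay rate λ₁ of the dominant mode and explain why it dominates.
Eigenvalues: λₙ = 3n²π²/4².
First three modes:
  n=1: λ₁ = 3π²/4² ≈ 1.851
  n=2: λ₂ = 12π²/4² ≈ 7.402 (4× faster decay)
  n=3: λ₃ = 27π²/4² ≈ 16.655 (9× faster decay)
As t → ∞, higher modes decay exponentially faster. The n=1 mode dominates: φ ~ c₁ sin(πx/4) e^{-λ₁t}.
Decay rate: λ₁ = 3π²/4² ≈ 1.851.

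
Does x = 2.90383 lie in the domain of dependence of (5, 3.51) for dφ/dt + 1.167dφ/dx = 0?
No. Only data at x = 0.90383 affects (5, 3.51). Advection has one-way propagation along characteristics.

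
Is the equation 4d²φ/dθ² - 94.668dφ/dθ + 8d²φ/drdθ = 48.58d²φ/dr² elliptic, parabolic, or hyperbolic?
Rewriting in standard form: -48.58d²φ/dr² + 8d²φ/drdθ + 4d²φ/dθ² - 94.668dφ/dθ = 0. Computing B² - 4AC with A = -48.58, B = 8, C = 4: discriminant = 841.28 (positive). Answer: hyperbolic.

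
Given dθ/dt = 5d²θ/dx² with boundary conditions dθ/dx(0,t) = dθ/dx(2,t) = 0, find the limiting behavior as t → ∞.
θ → constant (steady state). Heat is conserved (no flux at boundaries); solution approaches the spatial average.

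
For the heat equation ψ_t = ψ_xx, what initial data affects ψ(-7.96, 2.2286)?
The entire real line. The heat equation has infinite propagation speed: any initial disturbance instantly affects all points (though exponentially small far away).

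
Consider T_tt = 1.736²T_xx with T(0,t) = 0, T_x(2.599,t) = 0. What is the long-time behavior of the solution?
As t → ∞, T oscillates (no decay). Energy is conserved; the solution oscillates indefinitely as standing waves.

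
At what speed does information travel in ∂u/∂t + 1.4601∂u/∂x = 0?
Speed = 1.4601. Information travels along x - 1.4601t = const (rightward).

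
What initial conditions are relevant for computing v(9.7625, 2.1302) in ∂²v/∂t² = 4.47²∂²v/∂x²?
Domain of dependence: [0.240506, 19.284494]. Signals travel at speed 4.47, so data within |x - 9.7625| ≤ 4.47·2.1302 = 9.521994 can reach the point.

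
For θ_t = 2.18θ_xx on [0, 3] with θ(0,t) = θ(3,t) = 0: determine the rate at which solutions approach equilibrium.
Eigenvalues: λₙ = 2.18n²π²/3².
First three modes:
  n=1: λ₁ = 2.18π²/3² ≈ 2.391
  n=2: λ₂ = 8.72π²/3² ≈ 9.563 (4× faster decay)
  n=3: λ₃ = 19.62π²/3² ≈ 21.516 (9× faster decay)
As t → ∞, higher modes decay exponentially faster. The n=1 mode dominates: θ ~ c₁ sin(πx/3) e^{-λ₁t}.
Decay rate: λ₁ = 2.18π²/3² ≈ 2.391.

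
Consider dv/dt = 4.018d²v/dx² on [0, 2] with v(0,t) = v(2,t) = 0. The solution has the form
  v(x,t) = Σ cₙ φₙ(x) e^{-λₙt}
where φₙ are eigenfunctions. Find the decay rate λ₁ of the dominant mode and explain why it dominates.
Eigenvalues: λₙ = 4.018n²π²/2².
First three modes:
  n=1: λ₁ = 4.018π²/2² ≈ 9.914
  n=2: λ₂ = 16.072π²/2² ≈ 39.656 (4× faster decay)
  n=3: λ₃ = 36.162π²/2² ≈ 89.226 (9× faster decay)
As t → ∞, higher modes decay exponentially faster. The n=1 mode dominates: v ~ c₁ sin(πx/2) e^{-λ₁t}.
Decay rate: λ₁ = 4.018π²/2² ≈ 9.914.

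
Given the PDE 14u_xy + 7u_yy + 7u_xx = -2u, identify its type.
Rewriting in standard form: 7u_xx + 14u_xy + 7u_yy + 2u = 0. The second-order coefficients are A = 7, B = 14, C = 7. Since B² - 4AC = 0 = 0, this is a parabolic PDE.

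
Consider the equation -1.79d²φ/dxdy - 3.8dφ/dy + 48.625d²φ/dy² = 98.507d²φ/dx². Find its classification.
Rewriting in standard form: -98.507d²φ/dx² - 1.79d²φ/dxdy + 48.625d²φ/dy² - 3.8dφ/dy = 0. Hyperbolic. (A = -98.507, B = -1.79, C = 48.625 gives B² - 4AC = 19162.8156.)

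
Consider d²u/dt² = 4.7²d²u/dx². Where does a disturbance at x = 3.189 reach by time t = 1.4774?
Domain of influence: [-3.75478, 10.13278]. Data at x = 3.189 spreads outward at speed 4.7.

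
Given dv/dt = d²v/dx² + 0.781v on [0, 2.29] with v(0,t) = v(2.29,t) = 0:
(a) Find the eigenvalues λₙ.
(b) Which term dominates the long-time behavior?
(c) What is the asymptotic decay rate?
Eigenvalues: λₙ = n²π²/2.29² - 0.781.
First three modes:
  n=1: λ₁ = π²/2.29² - 0.781 ≈ 1.101
  n=2: λ₂ = 4π²/2.29² - 0.781 ≈ 6.747
  n=3: λ₃ = 9π²/2.29² - 0.781 ≈ 16.157
Since π²/2.29² ≈ 1.882 > 0.781, all λₙ > 0.
The n=1 mode decays slowest → dominates as t → ∞.
Asymptotic: v ~ c₁ sin(πx/2.29) e^{-λ₁t} with decay rate λ₁ ≈ 1.101.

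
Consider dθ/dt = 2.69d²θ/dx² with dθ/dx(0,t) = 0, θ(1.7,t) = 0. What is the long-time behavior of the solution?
As t → ∞, θ → 0. Heat escapes through the Dirichlet boundary.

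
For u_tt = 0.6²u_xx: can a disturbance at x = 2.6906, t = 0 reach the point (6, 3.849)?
No. The domain of dependence is [3.6906, 8.3094], and 2.6906 is outside this interval.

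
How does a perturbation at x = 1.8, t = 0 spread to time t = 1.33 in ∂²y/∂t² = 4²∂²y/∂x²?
Domain of influence: [-3.52, 7.12]. Data at x = 1.8 spreads outward at speed 4.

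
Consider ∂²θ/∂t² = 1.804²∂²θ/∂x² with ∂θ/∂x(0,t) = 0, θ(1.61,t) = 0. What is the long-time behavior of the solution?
As t → ∞, θ oscillates (no decay). Energy is conserved; the solution oscillates indefinitely as standing waves.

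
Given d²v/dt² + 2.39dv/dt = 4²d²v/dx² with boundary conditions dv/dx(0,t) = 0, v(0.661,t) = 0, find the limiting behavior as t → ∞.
v → 0. Damping (γ=2.39) dissipates energy; oscillations decay exponentially.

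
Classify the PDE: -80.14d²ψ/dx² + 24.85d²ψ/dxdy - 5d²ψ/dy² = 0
A = -80.14, B = 24.85, C = -5. Discriminant B² - 4AC = -985.2775. Since -985.2775 < 0, elliptic.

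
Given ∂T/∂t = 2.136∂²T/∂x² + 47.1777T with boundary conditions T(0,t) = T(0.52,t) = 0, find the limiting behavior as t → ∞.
T → 0. Diffusion dominates reaction (r=47.1777 < κπ²/L²≈77.96); solution decays.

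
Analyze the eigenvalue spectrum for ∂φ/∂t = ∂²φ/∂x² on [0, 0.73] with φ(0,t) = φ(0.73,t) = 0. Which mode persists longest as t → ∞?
Eigenvalues: λₙ = n²π²/0.73².
First three modes:
  n=1: λ₁ = π²/0.73² ≈ 18.521
  n=2: λ₂ = 4π²/0.73² ≈ 74.082 (4× faster decay)
  n=3: λ₃ = 9π²/0.73² ≈ 166.685 (9× faster decay)
As t → ∞, higher modes decay exponentially faster. The n=1 mode dominates: φ ~ c₁ sin(πx/0.73) e^{-λ₁t}.
Decay rate: λ₁ = π²/0.73² ≈ 18.521.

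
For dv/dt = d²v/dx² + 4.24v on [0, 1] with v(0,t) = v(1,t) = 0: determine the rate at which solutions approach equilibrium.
Eigenvalues: λₙ = n²π²/1² - 4.24.
First three modes:
  n=1: λ₁ = π² - 4.24 ≈ 5.63
  n=2: λ₂ = 4π² - 4.24 ≈ 35.238
  n=3: λ₃ = 9π² - 4.24 ≈ 84.586
Since π² ≈ 9.87 > 4.24, all λₙ > 0.
The n=1 mode decays slowest → dominates as t → ∞.
Asymptotic: v ~ c₁ sin(πx/1) e^{-λ₁t} with decay rate λ₁ ≈ 5.63.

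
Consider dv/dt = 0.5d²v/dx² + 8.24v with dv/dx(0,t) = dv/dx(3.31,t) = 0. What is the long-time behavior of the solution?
As t → ∞, v grows unboundedly. With Neumann BCs the constant mode has diffusion eigenvalue 0, so any r > 0 makes it grow like e^(8.24t); solution grows exponentially.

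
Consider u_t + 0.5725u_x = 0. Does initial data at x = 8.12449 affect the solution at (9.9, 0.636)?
No. Only data at x = 9.53589 affects (9.9, 0.636). Advection has one-way propagation along characteristics.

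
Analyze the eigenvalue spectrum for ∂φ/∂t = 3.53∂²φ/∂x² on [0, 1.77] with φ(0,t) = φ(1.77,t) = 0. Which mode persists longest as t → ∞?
Eigenvalues: λₙ = 3.53n²π²/1.77².
First three modes:
  n=1: λ₁ = 3.53π²/1.77² ≈ 11.121
  n=2: λ₂ = 14.12π²/1.77² ≈ 44.482 (4× faster decay)
  n=3: λ₃ = 31.77π²/1.77² ≈ 100.085 (9× faster decay)
As t → ∞, higher modes decay exponentially faster. The n=1 mode dominates: φ ~ c₁ sin(πx/1.77) e^{-λ₁t}.
Decay rate: λ₁ = 3.53π²/1.77² ≈ 11.121.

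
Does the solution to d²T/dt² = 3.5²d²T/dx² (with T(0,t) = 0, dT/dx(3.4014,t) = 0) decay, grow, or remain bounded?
T oscillates (no decay). Energy is conserved; the solution oscillates indefinitely as standing waves.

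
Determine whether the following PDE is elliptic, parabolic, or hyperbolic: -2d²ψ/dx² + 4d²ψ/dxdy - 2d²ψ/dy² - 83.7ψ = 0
Coefficients: A = -2, B = 4, C = -2. B² - 4AC = 0, which is zero, so the equation is parabolic.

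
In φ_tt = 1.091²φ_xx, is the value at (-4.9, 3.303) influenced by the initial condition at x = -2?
Yes. The domain of dependence is [-8.503573, -1.296427], and -2 ∈ [-8.503573, -1.296427].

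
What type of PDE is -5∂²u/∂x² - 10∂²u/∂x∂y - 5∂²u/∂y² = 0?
With A = -5, B = -10, C = -5, the discriminant is 0. This is a parabolic PDE.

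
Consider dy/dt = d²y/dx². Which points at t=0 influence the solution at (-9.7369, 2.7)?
The entire real line. The heat equation has infinite propagation speed: any initial disturbance instantly affects all points (though exponentially small far away).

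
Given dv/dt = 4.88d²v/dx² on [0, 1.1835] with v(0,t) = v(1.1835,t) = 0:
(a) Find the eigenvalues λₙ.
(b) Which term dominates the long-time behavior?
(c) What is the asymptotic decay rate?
Eigenvalues: λₙ = 4.88n²π²/1.1835².
First three modes:
  n=1: λ₁ = 4.88π²/1.1835² ≈ 34.386
  n=2: λ₂ = 19.52π²/1.1835² ≈ 137.544 (4× faster decay)
  n=3: λ₃ = 43.92π²/1.1835² ≈ 309.475 (9× faster decay)
As t → ∞, higher modes decay exponentially faster. The n=1 mode dominates: v ~ c₁ sin(πx/1.1835) e^{-λ₁t}.
Decay rate: λ₁ = 4.88π²/1.1835² ≈ 34.386.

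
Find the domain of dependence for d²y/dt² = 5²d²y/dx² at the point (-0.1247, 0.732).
Domain of dependence: [-3.7847, 3.5353]. Signals travel at speed 5, so data within |x - -0.1247| ≤ 5·0.732 = 3.66 can reach the point.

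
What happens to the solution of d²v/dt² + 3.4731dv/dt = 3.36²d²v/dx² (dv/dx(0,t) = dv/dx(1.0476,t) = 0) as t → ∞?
v → constant (steady state). Damping (γ=3.4731) dissipates the nonconstant modes; with Neumann BCs the spatial average obeys M''+γM'=0 and tends to a finite limit.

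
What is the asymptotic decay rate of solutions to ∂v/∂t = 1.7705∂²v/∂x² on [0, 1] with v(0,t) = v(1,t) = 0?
Eigenvalues: λₙ = 1.7705n²π².
First three modes:
  n=1: λ₁ = 1.7705π² ≈ 17.474
  n=2: λ₂ = 7.082π² ≈ 69.897 (4× faster decay)
  n=3: λ₃ = 15.9345π² ≈ 157.267 (9× faster decay)
As t → ∞, higher modes decay exponentially faster. The n=1 mode dominates: v ~ c₁ sin(πx) e^{-λ₁t}.
Decay rate: λ₁ = 1.7705π² ≈ 17.474.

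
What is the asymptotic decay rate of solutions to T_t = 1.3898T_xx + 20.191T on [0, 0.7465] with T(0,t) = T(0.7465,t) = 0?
Eigenvalues: λₙ = 1.3898n²π²/0.7465² - 20.191.
First three modes:
  n=1: λ₁ = 1.3898π²/0.7465² - 20.191 ≈ 4.424
  n=2: λ₂ = 5.5592π²/0.7465² - 20.191 ≈ 78.267
  n=3: λ₃ = 12.5082π²/0.7465² - 20.191 ≈ 201.34
Since 1.3898π²/0.7465² ≈ 24.615 > 20.191, all λₙ > 0.
The n=1 mode decays slowest → dominates as t → ∞.
Asymptotic: T ~ c₁ sin(πx/0.7465) e^{-λ₁t} with decay rate λ₁ ≈ 4.424.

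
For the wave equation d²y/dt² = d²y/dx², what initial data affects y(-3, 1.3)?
Domain of dependence: [-4.3, -1.7]. Signals travel at speed 1, so data within |x - -3| ≤ 1·1.3 = 1.3 can reach the point.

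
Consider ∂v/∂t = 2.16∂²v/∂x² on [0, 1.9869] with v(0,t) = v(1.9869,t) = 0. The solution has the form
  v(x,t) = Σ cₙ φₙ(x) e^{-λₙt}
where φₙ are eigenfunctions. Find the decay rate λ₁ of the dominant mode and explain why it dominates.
Eigenvalues: λₙ = 2.16n²π²/1.9869².
First three modes:
  n=1: λ₁ = 2.16π²/1.9869² ≈ 5.4
  n=2: λ₂ = 8.64π²/1.9869² ≈ 21.6 (4× faster decay)
  n=3: λ₃ = 19.44π²/1.9869² ≈ 48.601 (9× faster decay)
As t → ∞, higher modes decay exponentially faster. The n=1 mode dominates: v ~ c₁ sin(πx/1.9869) e^{-λ₁t}.
Decay rate: λ₁ = 2.16π²/1.9869² ≈ 5.4.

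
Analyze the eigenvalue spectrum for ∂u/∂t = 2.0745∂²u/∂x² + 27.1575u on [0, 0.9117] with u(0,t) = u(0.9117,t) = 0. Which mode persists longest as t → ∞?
Eigenvalues: λₙ = 2.0745n²π²/0.9117² - 27.1575.
First three modes:
  n=1: λ₁ = 2.0745π²/0.9117² - 27.1575 ≈ -2.525
  n=2: λ₂ = 8.298π²/0.9117² - 27.1575 ≈ 71.373
  n=3: λ₃ = 18.6705π²/0.9117² - 27.1575 ≈ 194.535
Since 2.0745π²/0.9117² ≈ 24.633 < 27.1575, λ₁ < 0.
The n=1 mode grows fastest (−λₙ is largest for n=1) → dominates.
Asymptotic: u ~ c₁ sin(πx/0.9117) e^{2.525t} (exponential growth at rate −λ₁ ≈ 2.525).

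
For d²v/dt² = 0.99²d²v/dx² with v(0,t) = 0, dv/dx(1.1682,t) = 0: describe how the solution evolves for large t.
v oscillates (no decay). Energy is conserved; the solution oscillates indefinitely as standing waves.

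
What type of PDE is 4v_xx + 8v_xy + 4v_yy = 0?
With A = 4, B = 8, C = 4, the discriminant is 0. This is a parabolic PDE.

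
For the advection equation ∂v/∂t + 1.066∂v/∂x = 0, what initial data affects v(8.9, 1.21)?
A single point: x = 7.61014. The characteristic through (8.9, 1.21) is x - 1.066t = const, so x = 8.9 - 1.066·1.21 = 7.61014.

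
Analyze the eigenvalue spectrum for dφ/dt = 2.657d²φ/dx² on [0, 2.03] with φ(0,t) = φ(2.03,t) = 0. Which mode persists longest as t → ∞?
Eigenvalues: λₙ = 2.657n²π²/2.03².
First three modes:
  n=1: λ₁ = 2.657π²/2.03² ≈ 6.364
  n=2: λ₂ = 10.628π²/2.03² ≈ 25.454 (4× faster decay)
  n=3: λ₃ = 23.913π²/2.03² ≈ 57.272 (9× faster decay)
As t → ∞, higher modes decay exponentially faster. The n=1 mode dominates: φ ~ c₁ sin(πx/2.03) e^{-λ₁t}.
Decay rate: λ₁ = 2.657π²/2.03² ≈ 6.364.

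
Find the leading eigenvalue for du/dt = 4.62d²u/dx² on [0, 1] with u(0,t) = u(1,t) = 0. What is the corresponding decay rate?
Eigenvalues: λₙ = 4.62n²π².
First three modes:
  n=1: λ₁ = 4.62π² ≈ 45.598
  n=2: λ₂ = 18.48π² ≈ 182.39 (4× faster decay)
  n=3: λ₃ = 41.58π² ≈ 410.378 (9× faster decay)
As t → ∞, higher modes decay exponentially faster. The n=1 mode dominates: u ~ c₁ sin(πx) e^{-λ₁t}.
Decay rate: λ₁ = 4.62π² ≈ 45.598.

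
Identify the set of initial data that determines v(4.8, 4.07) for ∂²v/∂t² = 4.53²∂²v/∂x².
Domain of dependence: [-13.6371, 23.2371]. Signals travel at speed 4.53, so data within |x - 4.8| ≤ 4.53·4.07 = 18.4371 can reach the point.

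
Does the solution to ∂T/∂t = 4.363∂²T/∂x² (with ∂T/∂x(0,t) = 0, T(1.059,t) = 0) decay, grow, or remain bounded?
T → 0. Heat escapes through the Dirichlet boundary.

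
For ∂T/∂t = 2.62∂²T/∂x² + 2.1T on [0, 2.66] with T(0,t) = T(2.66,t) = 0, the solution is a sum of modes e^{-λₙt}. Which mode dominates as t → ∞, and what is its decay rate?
Eigenvalues: λₙ = 2.62n²π²/2.66² - 2.1.
First three modes:
  n=1: λ₁ = 2.62π²/2.66² - 2.1 ≈ 1.555
  n=2: λ₂ = 10.48π²/2.66² - 2.1 ≈ 12.518
  n=3: λ₃ = 23.58π²/2.66² - 2.1 ≈ 30.791
Since 2.62π²/2.66² ≈ 3.655 > 2.1, all λₙ > 0.
The n=1 mode decays slowest → dominates as t → ∞.
Asymptotic: T ~ c₁ sin(πx/2.66) e^{-λ₁t} with decay rate λ₁ ≈ 1.555.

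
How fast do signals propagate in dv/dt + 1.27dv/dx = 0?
Speed = 1.27. Information travels along x - 1.27t = const (rightward).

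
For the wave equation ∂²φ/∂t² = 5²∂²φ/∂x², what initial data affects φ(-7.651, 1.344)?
Domain of dependence: [-14.371, -0.931]. Signals travel at speed 5, so data within |x - -7.651| ≤ 5·1.344 = 6.72 can reach the point.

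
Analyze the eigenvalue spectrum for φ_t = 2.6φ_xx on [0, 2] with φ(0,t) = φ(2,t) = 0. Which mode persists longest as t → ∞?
Eigenvalues: λₙ = 2.6n²π²/2².
First three modes:
  n=1: λ₁ = 2.6π²/2² ≈ 6.415
  n=2: λ₂ = 10.4π²/2² ≈ 25.661 (4× faster decay)
  n=3: λ₃ = 23.4π²/2² ≈ 57.737 (9× faster decay)
As t → ∞, higher modes decay exponentially faster. The n=1 mode dominates: φ ~ c₁ sin(πx/2) e^{-λ₁t}.
Decay rate: λ₁ = 2.6π²/2² ≈ 6.415.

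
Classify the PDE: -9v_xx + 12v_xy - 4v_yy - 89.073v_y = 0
A = -9, B = 12, C = -4. Discriminant B² - 4AC = 0. Since 0 = 0, parabolic.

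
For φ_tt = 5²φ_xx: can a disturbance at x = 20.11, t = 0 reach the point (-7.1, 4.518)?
No. The domain of dependence is [-29.69, 15.49], and 20.11 is outside this interval.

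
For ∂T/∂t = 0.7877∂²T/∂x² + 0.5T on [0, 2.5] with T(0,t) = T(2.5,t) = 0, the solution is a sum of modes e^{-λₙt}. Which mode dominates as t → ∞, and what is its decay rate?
Eigenvalues: λₙ = 0.7877n²π²/2.5² - 0.5.
First three modes:
  n=1: λ₁ = 0.7877π²/2.5² - 0.5 ≈ 0.744
  n=2: λ₂ = 3.1508π²/2.5² - 0.5 ≈ 4.476
  n=3: λ₃ = 7.0893π²/2.5² - 0.5 ≈ 10.695
Since 0.7877π²/2.5² ≈ 1.244 > 0.5, all λₙ > 0.
The n=1 mode decays slowest → dominates as t → ∞.
Asymptotic: T ~ c₁ sin(πx/2.5) e^{-λ₁t} with decay rate λ₁ ≈ 0.744.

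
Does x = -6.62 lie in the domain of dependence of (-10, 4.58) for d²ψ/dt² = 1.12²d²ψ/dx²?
Yes. The domain of dependence is [-15.1296, -4.8704], and -6.62 ∈ [-15.1296, -4.8704].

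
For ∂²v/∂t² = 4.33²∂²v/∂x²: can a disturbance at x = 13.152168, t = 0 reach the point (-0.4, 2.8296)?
No. The domain of dependence is [-12.652168, 11.852168], and 13.152168 is outside this interval.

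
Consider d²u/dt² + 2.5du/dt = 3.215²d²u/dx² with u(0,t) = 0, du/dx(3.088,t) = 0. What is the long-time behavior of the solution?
As t → ∞, u → 0. Damping (γ=2.5) dissipates energy; oscillations decay exponentially.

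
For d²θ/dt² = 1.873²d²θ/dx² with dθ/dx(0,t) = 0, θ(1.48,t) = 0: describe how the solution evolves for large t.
θ oscillates (no decay). Energy is conserved; the solution oscillates indefinitely as standing waves.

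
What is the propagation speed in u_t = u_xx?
Infinite. The heat equation is parabolic, not hyperbolic, so disturbances propagate instantly.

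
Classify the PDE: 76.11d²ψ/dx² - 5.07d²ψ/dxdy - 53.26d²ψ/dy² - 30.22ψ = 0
A = 76.11, B = -5.07, C = -53.26. Discriminant B² - 4AC = 16240.1793. Since 16240.1793 > 0, hyperbolic.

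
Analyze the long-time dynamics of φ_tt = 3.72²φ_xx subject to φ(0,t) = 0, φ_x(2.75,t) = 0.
Long-time behavior: φ oscillates (no decay). Energy is conserved; the solution oscillates indefinitely as standing waves.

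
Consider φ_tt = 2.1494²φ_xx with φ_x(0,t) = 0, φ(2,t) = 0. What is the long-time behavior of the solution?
As t → ∞, φ oscillates (no decay). Energy is conserved; the solution oscillates indefinitely as standing waves.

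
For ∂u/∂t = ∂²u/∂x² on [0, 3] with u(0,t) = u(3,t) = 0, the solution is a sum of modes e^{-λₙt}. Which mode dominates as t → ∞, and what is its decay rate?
Eigenvalues: λₙ = n²π²/3².
First three modes:
  n=1: λ₁ = π²/3² ≈ 1.097
  n=2: λ₂ = 4π²/3² ≈ 4.386 (4× faster decay)
  n=3: λ₃ = 9π²/3² ≈ 9.87 (9× faster decay)
As t → ∞, higher modes decay exponentially faster. The n=1 mode dominates: u ~ c₁ sin(πx/3) e^{-λ₁t}.
Decay rate: λ₁ = π²/3² ≈ 1.097.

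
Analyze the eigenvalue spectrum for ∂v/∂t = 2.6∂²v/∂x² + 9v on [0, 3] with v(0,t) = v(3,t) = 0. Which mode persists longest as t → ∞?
Eigenvalues: λₙ = 2.6n²π²/3² - 9.
First three modes:
  n=1: λ₁ = 2.6π²/3² - 9 ≈ -6.149
  n=2: λ₂ = 10.4π²/3² - 9 ≈ 2.405
  n=3: λ₃ = 23.4π²/3² - 9 ≈ 16.661
Since 2.6π²/3² ≈ 2.851 < 9, λ₁ < 0.
The n=1 mode grows fastest (−λₙ is largest for n=1) → dominates.
Asymptotic: v ~ c₁ sin(πx/3) e^{6.149t} (exponential growth at rate −λ₁ ≈ 6.149).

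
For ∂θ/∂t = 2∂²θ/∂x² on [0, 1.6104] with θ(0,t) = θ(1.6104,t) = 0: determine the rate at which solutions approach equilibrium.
Eigenvalues: λₙ = 2n²π²/1.6104².
First three modes:
  n=1: λ₁ = 2π²/1.6104² ≈ 7.611
  n=2: λ₂ = 8π²/1.6104² ≈ 30.445 (4× faster decay)
  n=3: λ₃ = 18π²/1.6104² ≈ 68.502 (9× faster decay)
As t → ∞, higher modes decay exponentially faster. The n=1 mode dominates: θ ~ c₁ sin(πx/1.6104) e^{-λ₁t}.
Decay rate: λ₁ = 2π²/1.6104² ≈ 7.611.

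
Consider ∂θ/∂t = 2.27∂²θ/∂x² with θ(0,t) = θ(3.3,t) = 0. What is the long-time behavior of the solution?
As t → ∞, θ → 0. Heat diffuses out through both boundaries.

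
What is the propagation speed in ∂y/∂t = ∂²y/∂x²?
Infinite. The heat equation is parabolic, not hyperbolic, so disturbances propagate instantly.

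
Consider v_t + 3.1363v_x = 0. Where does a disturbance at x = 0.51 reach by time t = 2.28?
At x = 7.660764. The characteristic carries data from (0.51, 0) to (7.660764, 2.28).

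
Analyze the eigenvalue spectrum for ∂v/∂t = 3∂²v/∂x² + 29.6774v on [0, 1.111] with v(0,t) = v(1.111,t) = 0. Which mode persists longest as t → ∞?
Eigenvalues: λₙ = 3n²π²/1.111² - 29.6774.
First three modes:
  n=1: λ₁ = 3π²/1.111² - 29.6774 ≈ -5.689
  n=2: λ₂ = 12π²/1.111² - 29.6774 ≈ 66.274
  n=3: λ₃ = 27π²/1.111² - 29.6774 ≈ 186.214
Since 3π²/1.111² ≈ 23.988 < 29.6774, λ₁ < 0.
The n=1 mode grows fastest (−λₙ is largest for n=1) → dominates.
Asymptotic: v ~ c₁ sin(πx/1.111) e^{5.689t} (exponential growth at rate −λ₁ ≈ 5.689).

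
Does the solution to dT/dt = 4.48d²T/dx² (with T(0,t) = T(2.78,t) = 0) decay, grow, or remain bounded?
T → 0. Heat diffuses out through both boundaries.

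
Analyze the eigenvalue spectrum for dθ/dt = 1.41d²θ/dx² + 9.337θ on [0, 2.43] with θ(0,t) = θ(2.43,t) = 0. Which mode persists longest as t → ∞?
Eigenvalues: λₙ = 1.41n²π²/2.43² - 9.337.
First three modes:
  n=1: λ₁ = 1.41π²/2.43² - 9.337 ≈ -6.98
  n=2: λ₂ = 5.64π²/2.43² - 9.337 ≈ 0.09
  n=3: λ₃ = 12.69π²/2.43² - 9.337 ≈ 11.873
Since 1.41π²/2.43² ≈ 2.357 < 9.337, λ₁ < 0.
The n=1 mode grows fastest (−λₙ is largest for n=1) → dominates.
Asymptotic: θ ~ c₁ sin(πx/2.43) e^{6.98t} (exponential growth at rate −λ₁ ≈ 6.98).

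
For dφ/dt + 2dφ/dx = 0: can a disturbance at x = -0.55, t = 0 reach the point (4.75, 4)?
No. Only data at x = -3.25 affects (4.75, 4). Advection has one-way propagation along characteristics.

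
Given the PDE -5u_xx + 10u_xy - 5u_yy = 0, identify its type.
The second-order coefficients are A = -5, B = 10, C = -5. Since B² - 4AC = 0 = 0, this is a parabolic PDE.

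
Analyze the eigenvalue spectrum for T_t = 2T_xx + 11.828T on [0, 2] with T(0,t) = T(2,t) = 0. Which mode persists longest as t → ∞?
Eigenvalues: λₙ = 2n²π²/2² - 11.828.
First three modes:
  n=1: λ₁ = 2π²/2² - 11.828 ≈ -6.893
  n=2: λ₂ = 8π²/2² - 11.828 ≈ 7.911
  n=3: λ₃ = 18π²/2² - 11.828 ≈ 32.585
Since 2π²/2² ≈ 4.935 < 11.828, λ₁ < 0.
The n=1 mode grows fastest (−λₙ is largest for n=1) → dominates.
Asymptotic: T ~ c₁ sin(πx/2) e^{6.893t} (exponential growth at rate −λ₁ ≈ 6.893).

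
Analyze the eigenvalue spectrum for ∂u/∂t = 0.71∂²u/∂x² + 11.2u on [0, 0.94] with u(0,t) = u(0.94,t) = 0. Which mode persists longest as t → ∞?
Eigenvalues: λₙ = 0.71n²π²/0.94² - 11.2.
First three modes:
  n=1: λ₁ = 0.71π²/0.94² - 11.2 ≈ -3.269
  n=2: λ₂ = 2.84π²/0.94² - 11.2 ≈ 20.522
  n=3: λ₃ = 6.39π²/0.94² - 11.2 ≈ 60.175
Since 0.71π²/0.94² ≈ 7.931 < 11.2, λ₁ < 0.
The n=1 mode grows fastest (−λₙ is largest for n=1) → dominates.
Asymptotic: u ~ c₁ sin(πx/0.94) e^{3.269t} (exponential growth at rate −λ₁ ≈ 3.269).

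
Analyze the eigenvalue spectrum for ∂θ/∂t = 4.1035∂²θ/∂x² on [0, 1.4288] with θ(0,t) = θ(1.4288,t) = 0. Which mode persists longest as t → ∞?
Eigenvalues: λₙ = 4.1035n²π²/1.4288².
First three modes:
  n=1: λ₁ = 4.1035π²/1.4288² ≈ 19.839
  n=2: λ₂ = 16.414π²/1.4288² ≈ 79.354 (4× faster decay)
  n=3: λ₃ = 36.9315π²/1.4288² ≈ 178.548 (9× faster decay)
As t → ∞, higher modes decay exponentially faster. The n=1 mode dominates: θ ~ c₁ sin(πx/1.4288) e^{-λ₁t}.
Decay rate: λ₁ = 4.1035π²/1.4288² ≈ 19.839.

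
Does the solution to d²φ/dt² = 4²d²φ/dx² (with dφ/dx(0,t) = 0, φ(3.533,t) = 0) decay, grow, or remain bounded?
φ oscillates (no decay). Energy is conserved; the solution oscillates indefinitely as standing waves.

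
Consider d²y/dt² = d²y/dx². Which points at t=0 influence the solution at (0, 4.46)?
Domain of dependence: [-4.46, 4.46]. Signals travel at speed 1, so data within |x - 0| ≤ 1·4.46 = 4.46 can reach the point.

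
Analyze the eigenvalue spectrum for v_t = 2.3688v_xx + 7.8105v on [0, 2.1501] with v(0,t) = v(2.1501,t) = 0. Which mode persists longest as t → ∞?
Eigenvalues: λₙ = 2.3688n²π²/2.1501² - 7.8105.
First three modes:
  n=1: λ₁ = 2.3688π²/2.1501² - 7.8105 ≈ -2.753
  n=2: λ₂ = 9.4752π²/2.1501² - 7.8105 ≈ 12.418
  n=3: λ₃ = 21.3192π²/2.1501² - 7.8105 ≈ 37.704
Since 2.3688π²/2.1501² ≈ 5.057 < 7.8105, λ₁ < 0.
The n=1 mode grows fastest (−λₙ is largest for n=1) → dominates.
Asymptotic: v ~ c₁ sin(πx/2.1501) e^{2.753t} (exponential growth at rate −λ₁ ≈ 2.753).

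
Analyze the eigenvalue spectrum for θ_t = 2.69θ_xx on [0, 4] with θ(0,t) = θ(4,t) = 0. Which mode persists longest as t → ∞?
Eigenvalues: λₙ = 2.69n²π²/4².
First three modes:
  n=1: λ₁ = 2.69π²/4² ≈ 1.659
  n=2: λ₂ = 10.76π²/4² ≈ 6.637 (4× faster decay)
  n=3: λ₃ = 24.21π²/4² ≈ 14.934 (9× faster decay)
As t → ∞, higher modes decay exponentially faster. The n=1 mode dominates: θ ~ c₁ sin(πx/4) e^{-λ₁t}.
Decay rate: λ₁ = 2.69π²/4² ≈ 1.659.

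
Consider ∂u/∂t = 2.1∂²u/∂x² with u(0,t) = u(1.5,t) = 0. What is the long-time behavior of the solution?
As t → ∞, u → 0. Heat diffuses out through both boundaries.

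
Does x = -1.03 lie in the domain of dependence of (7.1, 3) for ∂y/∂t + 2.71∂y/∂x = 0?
Yes. The characteristic through (7.1, 3) passes through x = -1.03.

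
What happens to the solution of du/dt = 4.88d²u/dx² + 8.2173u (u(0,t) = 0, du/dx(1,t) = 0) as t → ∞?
u → 0. Diffusion dominates reaction (r=8.2173 < κπ²/(4L²)≈12.04); solution decays.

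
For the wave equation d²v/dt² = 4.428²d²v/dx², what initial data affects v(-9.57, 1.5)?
Domain of dependence: [-16.212, -2.928]. Signals travel at speed 4.428, so data within |x - -9.57| ≤ 4.428·1.5 = 6.642 can reach the point.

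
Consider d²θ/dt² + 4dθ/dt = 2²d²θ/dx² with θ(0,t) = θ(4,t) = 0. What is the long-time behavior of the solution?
As t → ∞, θ → 0. Damping (γ=4) dissipates energy; oscillations decay exponentially.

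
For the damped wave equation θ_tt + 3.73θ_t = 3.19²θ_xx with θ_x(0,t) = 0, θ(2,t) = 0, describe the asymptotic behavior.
θ → 0. Damping (γ=3.73) dissipates energy; oscillations decay exponentially.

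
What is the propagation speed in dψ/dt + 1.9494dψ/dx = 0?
Speed = 1.9494. Information travels along x - 1.9494t = const (rightward).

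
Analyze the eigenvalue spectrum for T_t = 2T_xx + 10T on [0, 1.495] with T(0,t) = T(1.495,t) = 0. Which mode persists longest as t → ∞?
Eigenvalues: λₙ = 2n²π²/1.495² - 10.
First three modes:
  n=1: λ₁ = 2π²/1.495² - 10 ≈ -1.168
  n=2: λ₂ = 8π²/1.495² - 10 ≈ 25.327
  n=3: λ₃ = 18π²/1.495² - 10 ≈ 69.486
Since 2π²/1.495² ≈ 8.832 < 10, λ₁ < 0.
The n=1 mode grows fastest (−λₙ is largest for n=1) → dominates.
Asymptotic: T ~ c₁ sin(πx/1.495) e^{1.168t} (exponential growth at rate −λ₁ ≈ 1.168).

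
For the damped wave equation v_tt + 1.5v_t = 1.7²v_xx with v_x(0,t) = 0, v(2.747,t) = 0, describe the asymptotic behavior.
v → 0. Damping (γ=1.5) dissipates energy; oscillations decay exponentially.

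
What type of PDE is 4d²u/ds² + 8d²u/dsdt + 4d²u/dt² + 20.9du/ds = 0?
With A = 4, B = 8, C = 4, the discriminant is 0. This is a parabolic PDE.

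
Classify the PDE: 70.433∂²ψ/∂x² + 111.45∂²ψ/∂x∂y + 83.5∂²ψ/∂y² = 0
A = 70.433, B = 111.45, C = 83.5. Discriminant B² - 4AC = -11103.5195. Since -11103.5195 < 0, elliptic.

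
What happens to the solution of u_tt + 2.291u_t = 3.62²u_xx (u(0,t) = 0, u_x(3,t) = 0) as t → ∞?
u → 0. Damping (γ=2.291) dissipates energy; oscillations decay exponentially.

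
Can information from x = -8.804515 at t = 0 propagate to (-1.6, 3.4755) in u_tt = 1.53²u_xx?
No. The domain of dependence is [-6.917515, 3.717515], and -8.804515 is outside this interval.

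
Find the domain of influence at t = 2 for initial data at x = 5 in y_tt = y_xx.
Domain of influence: [3, 7]. Data at x = 5 spreads outward at speed 1.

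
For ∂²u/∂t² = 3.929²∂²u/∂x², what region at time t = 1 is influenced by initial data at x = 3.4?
Domain of influence: [-0.529, 7.329]. Data at x = 3.4 spreads outward at speed 3.929.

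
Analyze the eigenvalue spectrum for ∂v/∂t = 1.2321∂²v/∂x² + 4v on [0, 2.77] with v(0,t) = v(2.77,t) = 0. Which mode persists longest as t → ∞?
Eigenvalues: λₙ = 1.2321n²π²/2.77² - 4.
First three modes:
  n=1: λ₁ = 1.2321π²/2.77² - 4 ≈ -2.415
  n=2: λ₂ = 4.9284π²/2.77² - 4 ≈ 2.339
  n=3: λ₃ = 11.0889π²/2.77² - 4 ≈ 10.264
Since 1.2321π²/2.77² ≈ 1.585 < 4, λ₁ < 0.
The n=1 mode grows fastest (−λₙ is largest for n=1) → dominates.
Asymptotic: v ~ c₁ sin(πx/2.77) e^{2.415t} (exponential growth at rate −λ₁ ≈ 2.415).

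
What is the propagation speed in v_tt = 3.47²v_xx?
Speed = 3.47. Information travels along characteristics x = x₀ ± 3.47t.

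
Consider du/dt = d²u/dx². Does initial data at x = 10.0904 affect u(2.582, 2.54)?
Yes, for any finite x. The heat equation has infinite propagation speed, so all initial data affects all points at any t > 0.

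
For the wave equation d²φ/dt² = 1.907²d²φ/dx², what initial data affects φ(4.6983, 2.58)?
Domain of dependence: [-0.22176, 9.61836]. Signals travel at speed 1.907, so data within |x - 4.6983| ≤ 1.907·2.58 = 4.92006 can reach the point.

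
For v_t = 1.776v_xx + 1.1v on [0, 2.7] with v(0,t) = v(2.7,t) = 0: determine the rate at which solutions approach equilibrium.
Eigenvalues: λₙ = 1.776n²π²/2.7² - 1.1.
First three modes:
  n=1: λ₁ = 1.776π²/2.7² - 1.1 ≈ 1.304
  n=2: λ₂ = 7.104π²/2.7² - 1.1 ≈ 8.518
  n=3: λ₃ = 15.984π²/2.7² - 1.1 ≈ 20.54
Since 1.776π²/2.7² ≈ 2.404 > 1.1, all λₙ > 0.
The n=1 mode decays slowest → dominates as t → ∞.
Asymptotic: v ~ c₁ sin(πx/2.7) e^{-λ₁t} with decay rate λ₁ ≈ 1.304.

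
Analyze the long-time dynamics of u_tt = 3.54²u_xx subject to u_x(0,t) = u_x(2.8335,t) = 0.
Long-time behavior: u oscillates about a mean that drifts linearly in t (generically unbounded; no decay). There is no damping, so the nonconstant modes persist as standing waves (energy conserved, no decay). But with Neumann conditions at both ends the constant mode has eigenvalue 0: the spatial mean M(t) of u satisfies M'' = 0, so M(t) = M(0) + M'(0)·t. Unless the initial velocity has zero mean (∫u_t(x,0)dx = 0), the solution grows linearly in t (unbounded, though not exponentially); if it does have zero mean, the solution stays bounded and simply oscillates.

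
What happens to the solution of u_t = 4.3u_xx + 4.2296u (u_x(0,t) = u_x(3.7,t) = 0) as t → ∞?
u grows unboundedly. With Neumann BCs the constant mode has diffusion eigenvalue 0, so any r > 0 makes it grow like e^(4.2296t); solution grows exponentially.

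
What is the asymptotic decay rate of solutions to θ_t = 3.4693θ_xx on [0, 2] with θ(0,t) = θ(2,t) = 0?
Eigenvalues: λₙ = 3.4693n²π²/2².
First three modes:
  n=1: λ₁ = 3.4693π²/2² ≈ 8.56
  n=2: λ₂ = 13.8772π²/2² ≈ 34.241 (4× faster decay)
  n=3: λ₃ = 31.2237π²/2² ≈ 77.041 (9× faster decay)
As t → ∞, higher modes decay exponentially faster. The n=1 mode dominates: θ ~ c₁ sin(πx/2) e^{-λ₁t}.
Decay rate: λ₁ = 3.4693π²/2² ≈ 8.56.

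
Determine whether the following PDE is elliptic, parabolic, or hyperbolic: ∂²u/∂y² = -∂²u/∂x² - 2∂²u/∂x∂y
Rewriting in standard form: ∂²u/∂x² + 2∂²u/∂x∂y + ∂²u/∂y² = 0. Coefficients: A = 1, B = 2, C = 1. B² - 4AC = 0, which is zero, so the equation is parabolic.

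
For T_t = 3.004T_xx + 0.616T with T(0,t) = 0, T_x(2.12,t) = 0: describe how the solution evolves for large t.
T → 0. Diffusion dominates reaction (r=0.616 < κπ²/(4L²)≈1.65); solution decays.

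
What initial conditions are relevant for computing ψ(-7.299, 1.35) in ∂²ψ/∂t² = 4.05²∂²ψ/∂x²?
Domain of dependence: [-12.7665, -1.8315]. Signals travel at speed 4.05, so data within |x - -7.299| ≤ 4.05·1.35 = 5.4675 can reach the point.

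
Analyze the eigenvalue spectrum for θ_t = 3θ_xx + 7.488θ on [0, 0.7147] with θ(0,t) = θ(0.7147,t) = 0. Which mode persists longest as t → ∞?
Eigenvalues: λₙ = 3n²π²/0.7147² - 7.488.
First three modes:
  n=1: λ₁ = 3π²/0.7147² - 7.488 ≈ 50.478
  n=2: λ₂ = 12π²/0.7147² - 7.488 ≈ 224.376
  n=3: λ₃ = 27π²/0.7147² - 7.488 ≈ 514.206
Since 3π²/0.7147² ≈ 57.966 > 7.488, all λₙ > 0.
The n=1 mode decays slowest → dominates as t → ∞.
Asymptotic: θ ~ c₁ sin(πx/0.7147) e^{-λ₁t} with decay rate λ₁ ≈ 50.478.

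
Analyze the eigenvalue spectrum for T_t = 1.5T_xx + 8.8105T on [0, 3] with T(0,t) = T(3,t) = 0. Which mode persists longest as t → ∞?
Eigenvalues: λₙ = 1.5n²π²/3² - 8.8105.
First three modes:
  n=1: λ₁ = 1.5π²/3² - 8.8105 ≈ -7.166
  n=2: λ₂ = 6π²/3² - 8.8105 ≈ -2.231
  n=3: λ₃ = 13.5π²/3² - 8.8105 ≈ 5.994
Since 1.5π²/3² ≈ 1.645 < 8.8105, λ₁ < 0.
The n=1 mode grows fastest (−λₙ is largest for n=1) → dominates.
Asymptotic: T ~ c₁ sin(πx/3) e^{7.166t} (exponential growth at rate −λ₁ ≈ 7.166).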